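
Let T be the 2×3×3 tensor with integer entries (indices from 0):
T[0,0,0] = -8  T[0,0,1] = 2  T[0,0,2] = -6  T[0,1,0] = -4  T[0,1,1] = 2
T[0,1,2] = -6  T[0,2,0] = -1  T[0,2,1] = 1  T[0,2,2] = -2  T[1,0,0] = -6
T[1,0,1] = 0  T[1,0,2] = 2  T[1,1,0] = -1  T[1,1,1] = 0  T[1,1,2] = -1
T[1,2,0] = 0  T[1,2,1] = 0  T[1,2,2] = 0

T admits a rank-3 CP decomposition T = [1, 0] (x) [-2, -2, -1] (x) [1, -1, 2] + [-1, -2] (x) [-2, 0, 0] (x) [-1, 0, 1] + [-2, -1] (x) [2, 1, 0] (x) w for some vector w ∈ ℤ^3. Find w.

w = [1, 0, 1]

Subtract the known terms from T to get the rank-1 residual R = [-2, -1] (x) [2, 1, 0] (x) w, so R[i,j,k] = a[i]·b[j]·w[k]. Pick indices with nonzero a[0]·b[0] = (-2)·(2) = -4. Only the fibre through (0,0,·) is needed: R[0,0,:] = T[0,0,:] − Σₗ aₗ[0]bₗ[0]cₗ = [-8, 2, -6] − (1)·(-2)·[1, -1, 2] − (-1)·(-2)·[-1, 0, 1] = [-4, 0, -4]. Then w[k] = R[0,0,k] / -4 for each k, giving w = [-4, 0, -4] / -4 = [1, 0, 1].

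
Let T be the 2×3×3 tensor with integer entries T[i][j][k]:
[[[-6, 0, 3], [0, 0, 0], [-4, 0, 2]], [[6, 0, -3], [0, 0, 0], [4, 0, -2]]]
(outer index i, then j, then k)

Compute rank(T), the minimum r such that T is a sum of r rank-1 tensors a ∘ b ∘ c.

1

Lower bound: T ≠ 0 (e.g. T[0,0,0] = -6), so rank(T) ≥ 1.
Upper bound: if T = a ∘ b ∘ c then every fibre of T is a multiple of the corresponding factor, so read the factors off the fibres through the nonzero entry T[0,0,0] = -6.
The mode-1 fibre T[:,0,0] = [-6, 6] gives a = [1, -1] (primitive direction); the mode-2 fibre T[0,:,0] = [-6, 0, -4] gives b = [3, 0, 2]; then c[k] = T[0,0,k] / (a[0]·b[0]) = [-6, 0, 3] / 3 = [-2, 0, 1].
Expanding [1, -1] ∘ [3, 0, 2] ∘ [-2, 0, 1] reproduces all 18 entries of T, so T = [1, -1] ∘ [3, 0, 2] ∘ [-2, 0, 1] and rank(T) ≤ 1.
These bounds meet, so rank(T) = 1.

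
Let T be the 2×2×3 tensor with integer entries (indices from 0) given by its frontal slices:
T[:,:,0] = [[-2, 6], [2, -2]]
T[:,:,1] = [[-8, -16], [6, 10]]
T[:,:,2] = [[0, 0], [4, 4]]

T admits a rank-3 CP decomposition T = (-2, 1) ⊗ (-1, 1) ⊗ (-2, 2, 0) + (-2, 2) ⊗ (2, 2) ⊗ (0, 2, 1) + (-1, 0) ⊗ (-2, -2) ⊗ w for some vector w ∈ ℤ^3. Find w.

w = (1, -2, 2)

Subtract the known terms from T to get the rank-1 residual R = (-1, 0) ⊗ (-2, -2) ⊗ w, so R[i,j,k] = a[i]·b[j]·w[k]. Pick indices with nonzero a[0]·b[0] = (-1)·(-2) = 2. Only the fibre through (0,0,·) is needed: R[0,0,:] = T[0,0,:] − Σₗ aₗ[0]bₗ[0]cₗ = [-2, -8, 0] − (-2)·(-1)·(-2, 2, 0) − (-2)·(2)·(0, 2, 1) = [2, -4, 4]. Then w[k] = R[0,0,k] / 2 for each k, giving w = [2, -4, 4] / 2 = (1, -2, 2).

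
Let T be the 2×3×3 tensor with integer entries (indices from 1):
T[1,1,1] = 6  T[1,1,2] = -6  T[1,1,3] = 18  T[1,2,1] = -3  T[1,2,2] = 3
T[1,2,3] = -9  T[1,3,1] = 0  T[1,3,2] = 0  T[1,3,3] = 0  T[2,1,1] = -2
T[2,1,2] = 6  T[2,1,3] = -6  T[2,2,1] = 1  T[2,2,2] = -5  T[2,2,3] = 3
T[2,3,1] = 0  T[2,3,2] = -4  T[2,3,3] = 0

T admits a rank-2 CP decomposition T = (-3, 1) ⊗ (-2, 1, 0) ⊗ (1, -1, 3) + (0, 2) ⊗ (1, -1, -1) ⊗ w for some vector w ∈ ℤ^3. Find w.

w = (0, 2, 0)

Subtract the known terms from T to get the rank-1 residual R = (0, 2) ⊗ (1, -1, -1) ⊗ w, so R[i,j,k] = a[i]·b[j]·w[k]. Pick indices with nonzero a[2]·b[1] = (2)·(1) = 2. Only the fibre through (2,1,·) is needed: R[2,1,:] = T[2,1,:] − Σₗ aₗ[2]bₗ[1]cₗ = [-2, 6, -6] − (1)·(-2)·(1, -1, 3) = [0, 4, 0]. Then w[k] = R[2,1,k] / 2 for each k, giving w = [0, 4, 0] / 2 = (0, 2, 0).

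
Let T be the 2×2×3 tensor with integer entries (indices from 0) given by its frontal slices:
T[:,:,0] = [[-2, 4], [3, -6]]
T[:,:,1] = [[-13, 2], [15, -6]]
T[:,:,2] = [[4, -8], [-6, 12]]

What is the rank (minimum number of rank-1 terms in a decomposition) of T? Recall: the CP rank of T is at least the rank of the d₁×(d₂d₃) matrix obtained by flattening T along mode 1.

Lower bound: the mode-1 unfolding of T (rows indexed by i, columns by (j,k) = (0,0), (0,1), (0,2), (1,0), (1,1), (1,2)) is [[-2, -13, 4, 4, 2, -8], [3, 15, -6, -6, -6, 12]].
There the 2×2 minor on rows i ∈ {0, 1}, columns (j,k) ∈ {(0,0), (0,1)} is det [[-2, -13], [3, 15]] = 9 ≠ 0, so this unfolding has rank ≥ 2; CP rank is at least every unfolding rank, so rank(T) ≥ 2. (Flattening ranks never certify an upper bound on CP rank; for that we must actually write T with 2 rank-1 terms.)
Upper bound — finding two terms. Write S_k = T[:,:,k] for the frontal slices: S₀ = [[-2, 4], [3, -6]], S₁ = [[-13, 2], [15, -6]], S₂ = [[4, -8], [-6, 12]].
If T = a₁ (x) b₁ (x) c₁ + a₂ (x) b₂ (x) c₂ then each S_k = c₁[k]·a₁b₁ᵀ + c₂[k]·a₂b₂ᵀ. S₀ and S₁ are linearly independent, so a₁b₁ᵀ and a₂b₂ᵀ must span the same plane of matrices: they are the rank-1 matrices of the form x·S₀ + y·S₁.
det(x·S₀ + y·S₁) is 24·xy + 48·y² = 24·(x + 2·y)(y), vanishing at (x:y) = (2:-1) and (1:0).
M₁ = 2·S₀ − S₁ = [[9, 6], [-9, -6]] = 3·[1, -1][3, 2]ᵀ and M₂ = S₀ = [[-2, 4], [3, -6]] = −[2, -3][1, -2]ᵀ, so take a₁ = [1, -1], b₁ = [3, 2], a₂ = [2, -3], b₂ = [1, -2].
Each slice is an integer combination of E₁ = a₁b₁ᵀ and E₂ = a₂b₂ᵀ: S₀ = −E₂, S₁ = −3·E₁ − 2·E₂, S₂ = 2·E₂; reading off coefficients, c₁ = [0, -3, 0] and c₂ = [-1, -2, 2].
Hence T = [1, -1] (x) [3, 2] (x) [0, -3, 0] + [2, -3] (x) [1, -2] (x) [-1, -2, 2], so rank(T) ≤ 2.
These bounds meet, so rank(T) = 2.

2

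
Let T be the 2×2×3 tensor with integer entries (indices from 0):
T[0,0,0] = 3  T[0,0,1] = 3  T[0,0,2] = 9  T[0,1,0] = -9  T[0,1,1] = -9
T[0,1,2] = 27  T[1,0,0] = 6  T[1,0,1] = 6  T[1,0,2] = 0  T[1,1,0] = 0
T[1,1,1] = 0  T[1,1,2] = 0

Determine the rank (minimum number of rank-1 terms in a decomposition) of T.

2

Lower bound: the mode-1 unfolding of T (rows indexed by i, columns by (j,k) = (0,0), (0,1), (0,2), (1,0), (1,1), (1,2)) is [[3, 3, 9, -9, -9, 27], [6, 6, 0, 0, 0, 0]].
There the 2×2 minor on rows i ∈ {0, 1}, columns (j,k) ∈ {(0,0), (0,2)} is det [[3, 9], [6, 0]] = -54 ≠ 0, so this unfolding has rank ≥ 2; CP rank is at least every unfolding rank, so rank(T) ≥ 2. (Unfolding ranks only ever bound the CP rank from below — rank(T) can be strictly larger than all of them — so the matching upper bound has to come from an explicit 2-term decomposition.)
Upper bound — finding two terms. Write S_k = T[:,:,k] for the frontal slices: S₀ = [[3, -9], [6, 0]], S₁ = [[3, -9], [6, 0]], S₂ = [[9, 27], [0, 0]].
If T = a₁ (x) b₁ (x) c₁ + a₂ (x) b₂ (x) c₂ then each S_k = c₁[k]·a₁b₁ᵀ + c₂[k]·a₂b₂ᵀ. S₀ and S₂ are linearly independent, so a₁b₁ᵀ and a₂b₂ᵀ must span the same plane of matrices: they are the rank-1 matrices of the form x·S₀ + y·S₂.
det(x·S₀ + y·S₂) is 54·x² − 162·xy = 54·(x − 3·y)(x), vanishing at (x:y) = (3:1) and (0:1).
M₁ = 3·S₀ + S₂ = [[18, 0], [18, 0]] = 18·[1, 1][1, 0]ᵀ and M₂ = S₂ = [[9, 27], [0, 0]] = 9·[1, 0][1, 3]ᵀ, so take a₁ = [1, 1], b₁ = [1, 0], a₂ = [1, 0], b₂ = [1, 3].
Each slice is an integer combination of E₁ = a₁b₁ᵀ and E₂ = a₂b₂ᵀ: S₀ = 6·E₁ − 3·E₂, S₁ = 6·E₁ − 3·E₂, S₂ = 9·E₂; reading off coefficients, c₁ = [6, 6, 0] and c₂ = [-3, -3, 9].
Hence T = [1, 1] (x) [1, 0] (x) [6, 6, 0] + [1, 0] (x) [1, 3] (x) [-3, -3, 9], so rank(T) ≤ 2.
These bounds meet, so rank(T) = 2.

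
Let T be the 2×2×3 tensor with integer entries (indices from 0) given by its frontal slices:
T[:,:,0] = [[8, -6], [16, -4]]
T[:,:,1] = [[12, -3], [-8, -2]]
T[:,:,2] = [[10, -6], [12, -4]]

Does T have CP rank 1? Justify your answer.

The mode-1 unfolding of T (rows indexed by i, columns by (j,k) = (0,0), (0,1), (0,2), (1,0), (1,1), (1,2)) is [[8, 12, 10, -6, -3, -6], [16, -8, 12, -4, -2, -4]].
There the 2×2 minor on rows i ∈ {0, 1}, columns (j,k) ∈ {(0,0), (0,1)} is det [[8, 12], [16, -8]] = -256 ≠ 0, so this unfolding has rank ≥ 2; CP rank is at least every unfolding rank, so rank(T) ≥ 2.
In particular rank(T) ≥ 2 > 1, so T is not rank-1.

No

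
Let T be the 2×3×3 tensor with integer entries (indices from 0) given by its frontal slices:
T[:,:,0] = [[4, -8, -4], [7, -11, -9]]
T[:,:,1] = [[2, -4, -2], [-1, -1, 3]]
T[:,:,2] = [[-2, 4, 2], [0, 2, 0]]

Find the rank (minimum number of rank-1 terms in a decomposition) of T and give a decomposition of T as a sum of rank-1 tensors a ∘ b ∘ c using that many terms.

Lower bound: in the mode-2 unfolding of T (rows indexed by j, columns by (i,k)) the 3×3 minor on rows j ∈ {0, 1, 2}, columns (i,k) ∈ {(0,0), (1,0), (1,2)} is det [[4, 7, 0], [-8, -11, 2], [-4, -9, 0]] = 16 ≠ 0, so that unfolding has rank ≥ 3 and hence rank(T) ≥ 3 (CP rank is at least every unfolding rank, though it can be larger).
Upper bound: T is a sum of 3 rank-1 terms, T = [0, 1] ∘ [1, -1, -2] ∘ [2, -2, 0] + [0, 1] ∘ [1, -1, -1] ∘ [1, -1, 2] + [1, 1] ∘ [1, -2, -1] ∘ [4, 2, -2] (written with every a and b primitive with positive leading entry and the scale carried by c; CP decompositions are not unique, and this one is verified by expanding entrywise), so rank(T) ≤ 3.
These bounds meet, so rank(T) = 3.

rank(T) = 3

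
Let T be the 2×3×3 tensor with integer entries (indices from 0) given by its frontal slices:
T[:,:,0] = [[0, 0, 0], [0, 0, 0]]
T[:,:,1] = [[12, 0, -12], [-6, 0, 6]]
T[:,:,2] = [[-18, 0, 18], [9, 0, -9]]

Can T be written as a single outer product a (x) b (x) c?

The mode-1 fibre T[:,0,1] = [12, -6] gives a = [2, -1] (primitive direction); the mode-2 fibre T[0,:,1] = [12, 0, -12] gives b = [1, 0, -1]; then c[k] = T[0,0,k] / (a[0]·b[0]) = [0, 12, -18] / 2 = [0, 6, -9].
Expanding [2, -1] (x) [1, 0, -1] (x) [0, 6, -9] reproduces all 18 entries of T, so T = [2, -1] (x) [1, 0, -1] (x) [0, 6, -9] and rank(T) ≤ 1.
Equivalently every frontal slice T[:,:,k] is c[k] times the rank-1 matrix [2, -1] (x) [1, 0, -1]. So T has rank 1 (it is nonzero).

Yes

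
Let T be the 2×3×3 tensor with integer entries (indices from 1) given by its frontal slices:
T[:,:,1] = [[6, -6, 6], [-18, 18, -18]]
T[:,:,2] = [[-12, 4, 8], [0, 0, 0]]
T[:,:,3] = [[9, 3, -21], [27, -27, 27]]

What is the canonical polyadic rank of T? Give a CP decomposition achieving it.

rank(T) = 2

Lower bound: the mode-1 unfolding of T (rows indexed by i, columns by (j,k) = (1,1), (1,2), (1,3), (2,1), (2,2), (2,3), (3,1), (3,2), (3,3)) is [[6, -12, 9, -6, 4, 3, 6, 8, -21], [-18, 0, 27, 18, 0, -27, -18, 0, 27]].
There the 2×2 minor on rows i ∈ {1, 2}, columns (j,k) ∈ {(1,1), (1,2)} is det [[6, -12], [-18, 0]] = -216 ≠ 0, so this unfolding has rank ≥ 2; CP rank is at least every unfolding rank, so rank(T) ≥ 2. (Flattening ranks never certify an upper bound on CP rank; for that we must actually write T with 2 rank-1 terms.)
Upper bound — finding two terms. Write S_k = T[:,:,k] for the frontal slices: S₁ = [[6, -6, 6], [-18, 18, -18]], S₂ = [[-12, 4, 8], [0, 0, 0]], S₃ = [[9, 3, -21], [27, -27, 27]].
If T = a₁ (x) b₁ (x) c₁ + a₂ (x) b₂ (x) c₂ then each S_k = c₁[k]·a₁b₁ᵀ + c₂[k]·a₂b₂ᵀ. S₁ and S₂ are linearly independent, so a₁b₁ᵀ and a₂b₂ᵀ must span the same plane of matrices: they are the rank-1 matrices of the form x·S₁ + y·S₂.
The 2×2 minor of x·S₁ + y·S₂ on rows {1,2}, columns {1,2} is −144·xy = (-144)·(y)(x), vanishing at (x:y) = (1:0) and (0:1).
M₁ = S₁ = [[6, -6, 6], [-18, 18, -18]] = 6·[1, -3][1, -1, 1]ᵀ and M₂ = S₂ = [[-12, 4, 8], [0, 0, 0]] = (-4)·[1, 0][3, -1, -2]ᵀ, so take a₁ = [1, -3], b₁ = [1, -1, 1], a₂ = [1, 0], b₂ = [3, -1, -2].
Each slice is an integer combination of E₁ = a₁b₁ᵀ and E₂ = a₂b₂ᵀ: S₁ = 6·E₁, S₂ = −4·E₂, S₃ = −9·E₁ + 6·E₂; reading off coefficients, c₁ = [6, 0, -9] and c₂ = [0, -4, 6].
Hence T = [1, -3] (x) [1, -1, 1] (x) [6, 0, -9] + [1, 0] (x) [3, -1, -2] (x) [0, -4, 6], so rank(T) ≤ 2.
These bounds meet, so rank(T) = 2.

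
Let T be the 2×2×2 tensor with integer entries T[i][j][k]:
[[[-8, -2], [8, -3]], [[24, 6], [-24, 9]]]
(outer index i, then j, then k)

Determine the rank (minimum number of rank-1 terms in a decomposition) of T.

2

Lower bound: the mode-3 unfolding of T (rows indexed by k, columns by (i,j) = (0,0), (0,1), (1,0), (1,1)) is [[-8, 8, 24, -24], [-2, -3, 6, 9]].
There the 2×2 minor on rows k ∈ {0, 1}, columns (i,j) ∈ {(0,0), (0,1)} is det [[-8, 8], [-2, -3]] = 40 ≠ 0, so this unfolding has rank ≥ 2; CP rank is at least every unfolding rank, so rank(T) ≥ 2. (This is only a lower bound: in general the CP rank may exceed every unfolding rank, so we still need to exhibit 2 rank-1 terms summing to T.)
Upper bound — finding two terms. Every mode-1 slice of T is a multiple of one matrix: T[i,:,:] = a[i]·M with a = [1, -3] and M = [[-8, -2], [8, -3]] (rows indexed by j, columns by k). So it suffices to write M as a sum of two rank-1 matrices.
Splitting M by its rows (j = 0, 1), M = [1, 0][-8, -2]ᵀ + [0, 1][8, -3]ᵀ.
Hence T = [1, -3] ∘ [1, 0] ∘ [-8, -2] + [1, -3] ∘ [0, 1] ∘ [8, -3], so rank(T) ≤ 2.
These bounds meet, so rank(T) = 2.
Check entry T[1,0,1] = 6: (-3)·(1)·(-2) + (-3)·(0)·(-3) = 6.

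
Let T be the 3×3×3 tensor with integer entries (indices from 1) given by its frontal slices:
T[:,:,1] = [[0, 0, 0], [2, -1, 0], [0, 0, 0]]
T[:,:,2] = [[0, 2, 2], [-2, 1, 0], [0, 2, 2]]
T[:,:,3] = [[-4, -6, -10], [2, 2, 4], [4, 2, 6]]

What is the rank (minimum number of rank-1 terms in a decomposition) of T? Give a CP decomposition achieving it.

Lower bound: the mode-3 unfolding of T (rows indexed by k, columns by (i,j) = (1,1), (1,2), (1,3), (2,1), (2,2), (2,3), (3,1), (3,2), (3,3)) is [[0, 0, 0, 2, -1, 0, 0, 0, 0], [0, 2, 2, -2, 1, 0, 0, 2, 2], [-4, -6, -10, 2, 2, 4, 4, 2, 6]].
There the 3×3 minor on rows k ∈ {1, 2, 3}, columns (i,j) ∈ {(1,1), (1,2), (2,1)} is det [[0, 0, 2], [0, 2, -2], [-4, -6, 2]] = 16 ≠ 0, so this unfolding has rank ≥ 3; CP rank is at least every unfolding rank, so rank(T) ≥ 3. (Unfolding ranks only ever bound the CP rank from below — rank(T) can be strictly larger than all of them — so the matching upper bound has to come from an explicit 3-term decomposition.)
Upper bound: T is a sum of 3 rank-1 terms, T = [0, 1, 0] ⊗ [2, -1, 0] ⊗ [1, -1, 0] + [1, 0, 1] ⊗ [0, 1, 1] ⊗ [0, 2, -2] + [2, -1, -2] ⊗ [1, 1, 2] ⊗ [0, 0, -2] (written with every a and b primitive with positive leading entry and the scale carried by c; CP decompositions are not unique, and this one is verified by expanding entrywise), so rank(T) ≤ 3.
These bounds meet, so rank(T) = 3.

rank(T) = 3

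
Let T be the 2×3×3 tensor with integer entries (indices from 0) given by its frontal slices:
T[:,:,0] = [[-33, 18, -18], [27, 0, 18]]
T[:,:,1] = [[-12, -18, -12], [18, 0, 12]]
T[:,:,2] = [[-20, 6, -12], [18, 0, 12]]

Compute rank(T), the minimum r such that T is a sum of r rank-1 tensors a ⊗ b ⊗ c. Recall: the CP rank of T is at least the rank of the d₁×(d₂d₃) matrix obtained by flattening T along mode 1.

2

Lower bound: the mode-2 unfolding of T (rows indexed by j, columns by (i,k) = (0,0), (0,1), (0,2), (1,0), (1,1), (1,2)) is [[-33, -12, -20, 27, 18, 18], [18, -18, 6, 0, 0, 0], [-18, -12, -12, 18, 12, 12]].
There the 2×2 minor on rows j ∈ {0, 1}, columns (i,k) ∈ {(0,0), (0,1)} is det [[-33, -12], [18, -18]] = 810 ≠ 0, so this unfolding has rank ≥ 2; CP rank is at least every unfolding rank, so rank(T) ≥ 2. (Unfolding ranks only ever bound the CP rank from below — rank(T) can be strictly larger than all of them — so the matching upper bound has to come from an explicit 2-term decomposition.)
Upper bound — finding two terms. Write S_k = T[:,:,k] for the frontal slices: S₀ = [[-33, 18, -18], [27, 0, 18]], S₁ = [[-12, -18, -12], [18, 0, 12]], S₂ = [[-20, 6, -12], [18, 0, 12]].
If T = a₁ ⊗ b₁ ⊗ c₁ + a₂ ⊗ b₂ ⊗ c₂ then each S_k = c₁[k]·a₁b₁ᵀ + c₂[k]·a₂b₂ᵀ. S₀ and S₁ are linearly independent, so a₁b₁ᵀ and a₂b₂ᵀ must span the same plane of matrices: they are the rank-1 matrices of the form x·S₀ + y·S₁.
The 2×2 minor of x·S₀ + y·S₁ on rows {0,1}, columns {0,1} is −486·x² + 162·xy + 324·y² = (-162)·(3·x + 2·y)(x − y), vanishing at (x:y) = (2:-3) and (1:1).
M₁ = 2·S₀ − 3·S₁ = [[-30, 90, 0], [0, 0, 0]] = (-30)·[1, 0][1, -3, 0]ᵀ and M₂ = S₀ + S₁ = [[-45, 0, -30], [45, 0, 30]] = (-15)·[1, -1][3, 0, 2]ᵀ, so take a₁ = [1, 0], b₁ = [1, -3, 0], a₂ = [1, -1], b₂ = [3, 0, 2].
Each slice is an integer combination of E₁ = a₁b₁ᵀ and E₂ = a₂b₂ᵀ: S₀ = −6·E₁ − 9·E₂, S₁ = 6·E₁ − 6·E₂, S₂ = −2·E₁ − 6·E₂; reading off coefficients, c₁ = [-6, 6, -2] and c₂ = [-9, -6, -6].
Hence T = [1, 0] ⊗ [1, -3, 0] ⊗ [-6, 6, -2] + [1, -1] ⊗ [3, 0, 2] ⊗ [-9, -6, -6], so rank(T) ≤ 2.
These bounds meet, so rank(T) = 2.
Check entry T[0,0,1] = -12: (1)·(1)·(6) + (1)·(3)·(-6) = -12.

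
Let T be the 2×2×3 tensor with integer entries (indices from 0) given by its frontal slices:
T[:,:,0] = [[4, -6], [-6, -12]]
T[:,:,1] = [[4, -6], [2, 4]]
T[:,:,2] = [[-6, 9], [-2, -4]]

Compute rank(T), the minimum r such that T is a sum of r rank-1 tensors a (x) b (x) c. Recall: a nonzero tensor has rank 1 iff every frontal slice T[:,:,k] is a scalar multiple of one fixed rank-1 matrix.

2

Lower bound: the mode-2 unfolding of T (rows indexed by j, columns by (i,k) = (0,0), (0,1), (0,2), (1,0), (1,1), (1,2)) is [[4, 4, -6, -6, 2, -2], [-6, -6, 9, -12, 4, -4]].
There the 2×2 minor on rows j ∈ {0, 1}, columns (i,k) ∈ {(0,0), (1,0)} is det [[4, -6], [-6, -12]] = -84 ≠ 0, so this unfolding has rank ≥ 2; CP rank is at least every unfolding rank, so rank(T) ≥ 2. (Flattening ranks never certify an upper bound on CP rank; for that we must actually write T with 2 rank-1 terms.)
Upper bound — finding two terms. Write S_k = T[:,:,k] for the frontal slices: S₀ = [[4, -6], [-6, -12]], S₁ = [[4, -6], [2, 4]], S₂ = [[-6, 9], [-2, -4]].
If T = a₁ (x) b₁ (x) c₁ + a₂ (x) b₂ (x) c₂ then each S_k = c₁[k]·a₁b₁ᵀ + c₂[k]·a₂b₂ᵀ. S₀ and S₁ are linearly independent, so a₁b₁ᵀ and a₂b₂ᵀ must span the same plane of matrices: they are the rank-1 matrices of the form x·S₀ + y·S₁.
det(x·S₀ + y·S₁) is −84·x² − 56·xy + 28·y² = (-28)·(3·x − y)(x + y), vanishing at (x:y) = (1:3) and (1:-1).
M₁ = S₀ + 3·S₁ = [[16, -24], [0, 0]] = 8·[1, 0][2, -3]ᵀ and M₂ = S₀ − S₁ = [[0, 0], [-8, -16]] = (-8)·[0, 1][1, 2]ᵀ, so take a₁ = [1, 0], b₁ = [2, -3], a₂ = [0, 1], b₂ = [1, 2].
Each slice is an integer combination of E₁ = a₁b₁ᵀ and E₂ = a₂b₂ᵀ: S₀ = 2·E₁ − 6·E₂, S₁ = 2·E₁ + 2·E₂, S₂ = −3·E₁ − 2·E₂; reading off coefficients, c₁ = [2, 2, -3] and c₂ = [-6, 2, -2].
Hence T = [1, 0] (x) [2, -3] (x) [2, 2, -3] + [0, 1] (x) [1, 2] (x) [-6, 2, -2], so rank(T) ≤ 2.
These bounds meet, so rank(T) = 2.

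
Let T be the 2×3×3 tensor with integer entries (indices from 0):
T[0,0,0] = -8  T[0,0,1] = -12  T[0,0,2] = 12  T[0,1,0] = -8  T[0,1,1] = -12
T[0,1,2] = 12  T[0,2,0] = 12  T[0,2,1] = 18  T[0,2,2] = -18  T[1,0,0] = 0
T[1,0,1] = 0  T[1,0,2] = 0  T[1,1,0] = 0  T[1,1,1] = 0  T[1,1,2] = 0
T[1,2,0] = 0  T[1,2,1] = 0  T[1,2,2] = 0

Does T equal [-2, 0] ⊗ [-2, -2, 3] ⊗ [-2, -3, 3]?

Yes

Reconstruct entrywise from the claimed factors. For example, T[0,1,1] = -12 and Σₗ aₗ[0]bₗ[1]cₗ[1] = (-2)·(-2)·(-3) = -12; checking all 18 entries, every one matches. The claim holds.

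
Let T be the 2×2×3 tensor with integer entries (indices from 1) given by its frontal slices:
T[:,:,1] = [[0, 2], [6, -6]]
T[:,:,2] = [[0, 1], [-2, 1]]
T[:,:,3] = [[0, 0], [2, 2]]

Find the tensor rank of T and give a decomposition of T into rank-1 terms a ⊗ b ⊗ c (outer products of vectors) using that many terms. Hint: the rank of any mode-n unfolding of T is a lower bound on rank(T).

rank(T) = 3

Lower bound: the mode-3 unfolding of T (rows indexed by k, columns by (i,j) = (1,1), (1,2), (2,1), (2,2)) is [[0, 2, 6, -6], [0, 1, -2, 1], [0, 0, 2, 2]].
There the 3×3 minor on rows k ∈ {1, 2, 3}, columns (i,j) ∈ {(1,2), (2,1), (2,2)} is det [[2, 6, -6], [1, -2, 1], [0, 2, 2]] = -36 ≠ 0, so this unfolding has rank ≥ 3; CP rank is at least every unfolding rank, so rank(T) ≥ 3. (Unfolding ranks only ever bound the CP rank from below — rank(T) can be strictly larger than all of them — so the matching upper bound has to come from an explicit 3-term decomposition.)
Upper bound: T is a sum of 3 rank-1 terms, T = [0, 1] ⊗ [1, -1] ⊗ [4, -2, -2] + [0, 1] ⊗ [1, 0] ⊗ [2, 0, 4] + [1, -1] ⊗ [0, 1] ⊗ [2, 1, 0] (written with every a and b primitive with positive leading entry and the scale carried by c; CP decompositions are not unique, and this one is verified by expanding entrywise), so rank(T) ≤ 3.
These bounds meet, so rank(T) = 3.
Check entry T[1,2,2] = 1: (0)·(-1)·(-2) + (0)·(0)·(0) + (1)·(1)·(1) = 1.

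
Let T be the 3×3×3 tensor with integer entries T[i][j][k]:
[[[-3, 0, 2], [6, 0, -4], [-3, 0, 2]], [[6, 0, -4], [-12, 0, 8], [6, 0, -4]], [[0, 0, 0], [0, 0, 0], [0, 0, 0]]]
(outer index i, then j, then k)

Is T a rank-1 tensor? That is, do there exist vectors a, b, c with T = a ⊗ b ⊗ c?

If T = a ⊗ b ⊗ c then every fibre of T is a multiple of the corresponding factor, so read the factors off the fibres through the nonzero entry T[0,0,0] = -3.
The mode-1 fibre T[:,0,0] = [-3, 6, 0] gives a = [1, -2, 0] (primitive direction); the mode-2 fibre T[0,:,0] = [-3, 6, -3] gives b = [1, -2, 1]; then c[k] = T[0,0,k] / (a[0]·b[0]) = [-3, 0, 2] / 1 = [-3, 0, 2].
Expanding [1, -2, 0] ⊗ [1, -2, 1] ⊗ [-3, 0, 2] reproduces all 27 entries of T, so T = [1, -2, 0] ⊗ [1, -2, 1] ⊗ [-3, 0, 2] and rank(T) ≤ 1.
Equivalently every frontal slice T[:,:,k] is c[k] times the rank-1 matrix [1, -2, 0] ⊗ [1, -2, 1]. So T has rank 1 (it is nonzero).

Yes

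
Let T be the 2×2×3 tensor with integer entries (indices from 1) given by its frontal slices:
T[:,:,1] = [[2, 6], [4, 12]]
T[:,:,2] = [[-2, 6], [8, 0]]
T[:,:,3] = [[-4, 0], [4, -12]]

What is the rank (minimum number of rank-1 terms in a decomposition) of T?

2

Lower bound: the mode-3 unfolding of T (rows indexed by k, columns by (i,j) = (1,1), (1,2), (2,1), (2,2)) is [[2, 6, 4, 12], [-2, 6, 8, 0], [-4, 0, 4, -12]].
There the 2×2 minor on rows k ∈ {1, 2}, columns (i,j) ∈ {(1,1), (1,2)} is det [[2, 6], [-2, 6]] = 24 ≠ 0, so this unfolding has rank ≥ 2; CP rank is at least every unfolding rank, so rank(T) ≥ 2. (This is only a lower bound: in general the CP rank may exceed every unfolding rank, so we still need to exhibit 2 rank-1 terms summing to T.)
Upper bound — finding two terms. Write S_k = T[:,:,k] for the frontal slices: S₁ = [[2, 6], [4, 12]], S₂ = [[-2, 6], [8, 0]], S₃ = [[-4, 0], [4, -12]].
If T = a₁ ∘ b₁ ∘ c₁ + a₂ ∘ b₂ ∘ c₂ then each S_k = c₁[k]·a₁b₁ᵀ + c₂[k]·a₂b₂ᵀ. S₁ and S₂ are linearly independent, so a₁b₁ᵀ and a₂b₂ᵀ must span the same plane of matrices: they are the rank-1 matrices of the form x·S₁ + y·S₂.
det(x·S₁ + y·S₂) is −96·xy − 48·y² = (-48)·(y)(2·x + y), vanishing at (x:y) = (1:0) and (1:-2).
M₁ = S₁ = [[2, 6], [4, 12]] = 2·[1, 2][1, 3]ᵀ and M₂ = S₁ − 2·S₂ = [[6, -6], [-12, 12]] = 6·[1, -2][1, -1]ᵀ, so take a₁ = [1, 2], b₁ = [1, 3], a₂ = [1, -2], b₂ = [1, -1].
Each slice is an integer combination of E₁ = a₁b₁ᵀ and E₂ = a₂b₂ᵀ: S₁ = 2·E₁, S₂ = E₁ − 3·E₂, S₃ = −E₁ − 3·E₂; reading off coefficients, c₁ = [2, 1, -1] and c₂ = [0, -3, -3].
Hence T = [1, 2] ∘ [1, 3] ∘ [2, 1, -1] + [1, -2] ∘ [1, -1] ∘ [0, -3, -3], so rank(T) ≤ 2.
These bounds meet, so rank(T) = 2.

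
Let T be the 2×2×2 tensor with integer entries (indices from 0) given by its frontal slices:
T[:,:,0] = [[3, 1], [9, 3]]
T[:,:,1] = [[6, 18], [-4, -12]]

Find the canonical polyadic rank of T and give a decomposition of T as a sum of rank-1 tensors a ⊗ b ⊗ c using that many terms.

Lower bound: the mode-1 unfolding of T (rows indexed by i, columns by (j,k) = (0,0), (0,1), (1,0), (1,1)) is [[3, 6, 1, 18], [9, -4, 3, -12]].
There the 2×2 minor on rows i ∈ {0, 1}, columns (j,k) ∈ {(0,0), (0,1)} is det [[3, 6], [9, -4]] = -66 ≠ 0, so this unfolding has rank ≥ 2; CP rank is at least every unfolding rank, so rank(T) ≥ 2. (Unfolding ranks only ever bound the CP rank from below — rank(T) can be strictly larger than all of them — so the matching upper bound has to come from an explicit 2-term decomposition.)
Upper bound — finding two terms. Write S_k = T[:,:,k] for the frontal slices: S₀ = [[3, 1], [9, 3]], S₁ = [[6, 18], [-4, -12]].
If T = a₁ ⊗ b₁ ⊗ c₁ + a₂ ⊗ b₂ ⊗ c₂ then each S_k = c₁[k]·a₁b₁ᵀ + c₂[k]·a₂b₂ᵀ. S₀ and S₁ are linearly independent, so a₁b₁ᵀ and a₂b₂ᵀ must span the same plane of matrices: they are the rank-1 matrices of the form x·S₀ + y·S₁.
det(x·S₀ + y·S₁) is −176·xy = (-176)·(y)(x), vanishing at (x:y) = (1:0) and (0:1).
M₁ = S₀ = [[3, 1], [9, 3]] = [1, 3][3, 1]ᵀ and M₂ = S₁ = [[6, 18], [-4, -12]] = 2·[3, -2][1, 3]ᵀ, so take a₁ = [1, 3], b₁ = [3, 1], a₂ = [3, -2], b₂ = [1, 3].
Each slice is an integer combination of E₁ = a₁b₁ᵀ and E₂ = a₂b₂ᵀ: S₀ = E₁, S₁ = 2·E₂; reading off coefficients, c₁ = [1, 0] and c₂ = [0, 2].
Hence T = [1, 3] ⊗ [3, 1] ⊗ [1, 0] + [3, -2] ⊗ [1, 3] ⊗ [0, 2], so rank(T) ≤ 2.
These bounds meet, so rank(T) = 2.

rank(T) = 2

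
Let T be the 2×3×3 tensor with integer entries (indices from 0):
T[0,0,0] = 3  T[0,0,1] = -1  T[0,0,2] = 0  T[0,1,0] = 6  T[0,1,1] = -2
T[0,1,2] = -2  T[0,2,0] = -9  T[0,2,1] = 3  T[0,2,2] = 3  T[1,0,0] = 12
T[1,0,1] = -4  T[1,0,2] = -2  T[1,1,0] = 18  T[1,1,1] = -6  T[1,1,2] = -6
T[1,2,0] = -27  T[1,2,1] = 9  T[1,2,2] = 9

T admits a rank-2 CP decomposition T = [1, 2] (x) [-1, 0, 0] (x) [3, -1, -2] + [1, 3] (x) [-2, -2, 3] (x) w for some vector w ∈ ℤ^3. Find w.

Subtract the known terms from T to get the rank-1 residual R = [1, 3] (x) [-2, -2, 3] (x) w, so R[i,j,k] = a[i]·b[j]·w[k]. Pick indices with nonzero a[0]·b[0] = (1)·(-2) = -2. Only the fibre through (0,0,·) is needed: R[0,0,:] = T[0,0,:] − Σₗ aₗ[0]bₗ[0]cₗ = [3, -1, 0] − (1)·(-1)·[3, -1, -2] = [6, -2, -2]. Then w[k] = R[0,0,k] / -2 for each k, giving w = [6, -2, -2] / -2 = [-3, 1, 1].

w = [-3, 1, 1]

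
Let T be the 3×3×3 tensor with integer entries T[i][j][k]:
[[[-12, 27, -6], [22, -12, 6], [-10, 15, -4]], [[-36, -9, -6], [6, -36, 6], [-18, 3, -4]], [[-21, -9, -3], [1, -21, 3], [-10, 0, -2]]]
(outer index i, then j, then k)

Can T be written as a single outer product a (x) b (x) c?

No

The mode-3 unfolding of T (rows indexed by k, columns by (i,j) = (0,0), (0,1), (0,2), (1,0), (1,1), (1,2), (2,0), (2,1), (2,2)) is [[-12, 22, -10, -36, 6, -18, -21, 1, -10], [27, -12, 15, -9, -36, 3, -9, -21, 0], [-6, 6, -4, -6, 6, -4, -3, 3, -2]].
There the 2×2 minor on rows k ∈ {0, 1}, columns (i,j) ∈ {(0,0), (0,1)} is det [[-12, 22], [27, -12]] = -450 ≠ 0, so this unfolding has rank ≥ 2; CP rank is at least every unfolding rank, so rank(T) ≥ 2.
In particular rank(T) ≥ 2 > 1, so T is not rank-1.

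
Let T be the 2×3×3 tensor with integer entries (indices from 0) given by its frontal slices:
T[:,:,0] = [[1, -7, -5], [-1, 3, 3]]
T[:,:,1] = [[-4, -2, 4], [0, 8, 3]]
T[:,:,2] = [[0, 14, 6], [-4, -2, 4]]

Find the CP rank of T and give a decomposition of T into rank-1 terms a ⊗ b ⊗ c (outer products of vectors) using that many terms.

rank(T) = 3

Lower bound: the mode-2 unfolding of T (rows indexed by j, columns by (i,k) = (0,0), (0,1), (0,2), (1,0), (1,1), (1,2)) is [[1, -4, 0, -1, 0, -4], [-7, -2, 14, 3, 8, -2], [-5, 4, 6, 3, 3, 4]].
There the 3×3 minor on rows j ∈ {0, 1, 2}, columns (i,k) ∈ {(0,0), (0,1), (0,2)} is det [[1, -4, 0], [-7, -2, 14], [-5, 4, 6]] = 44 ≠ 0, so this unfolding has rank ≥ 3; CP rank is at least every unfolding rank, so rank(T) ≥ 3. (Unfolding ranks only ever bound the CP rank from below — rank(T) can be strictly larger than all of them — so the matching upper bound has to come from an explicit 3-term decomposition.)
Upper bound: T is a sum of 3 rank-1 terms, T = (1, -1) ⊗ (1, 1, -1) ⊗ (1, -2, 2) + (1, 1) ⊗ (1, -2, -2) ⊗ (0, -2, -2) + (2, -1) ⊗ (0, 2, 1) ⊗ (-2, -1, 2) (one valid choice — decompositions are not unique — normalised so each a, b is primitive with positive first nonzero entry; check it by expanding all entries), so rank(T) ≤ 3.
These bounds meet, so rank(T) = 3.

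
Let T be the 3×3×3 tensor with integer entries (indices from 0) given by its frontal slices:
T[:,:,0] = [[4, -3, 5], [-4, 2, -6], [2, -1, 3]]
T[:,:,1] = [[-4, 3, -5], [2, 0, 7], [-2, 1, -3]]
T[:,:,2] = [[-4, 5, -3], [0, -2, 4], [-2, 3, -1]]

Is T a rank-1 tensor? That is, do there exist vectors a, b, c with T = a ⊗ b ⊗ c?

No

The mode-1 unfolding of T (rows indexed by i, columns by (j,k) = (0,0), (0,1), (0,2), (1,0), (1,1), (1,2), (2,0), (2,1), (2,2)) is [[4, -4, -4, -3, 3, 5, 5, -5, -3], [-4, 2, 0, 2, 0, -2, -6, 7, 4], [2, -2, -2, -1, 1, 3, 3, -3, -1]].
There the 3×3 minor on rows i ∈ {0, 1, 2}, columns (j,k) ∈ {(0,0), (0,1), (1,0)} is det [[4, -4, -3], [-4, 2, 2], [2, -2, -1]] = -4 ≠ 0, so this unfolding has rank ≥ 3; CP rank is at least every unfolding rank, so rank(T) ≥ 3.
In particular rank(T) ≥ 3 > 1, so T is not rank-1.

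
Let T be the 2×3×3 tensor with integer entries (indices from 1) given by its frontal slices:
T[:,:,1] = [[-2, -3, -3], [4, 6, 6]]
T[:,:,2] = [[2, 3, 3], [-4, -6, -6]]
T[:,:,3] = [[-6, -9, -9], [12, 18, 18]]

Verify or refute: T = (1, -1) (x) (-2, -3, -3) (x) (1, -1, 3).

Reconstruct entry (2,1,1) from the claimed factors: Σₗ aₗ[2]bₗ[1]cₗ[1] = (-1)·(-2)·(1) = 2, but T[2,1,1] = 4. The claim is false.

No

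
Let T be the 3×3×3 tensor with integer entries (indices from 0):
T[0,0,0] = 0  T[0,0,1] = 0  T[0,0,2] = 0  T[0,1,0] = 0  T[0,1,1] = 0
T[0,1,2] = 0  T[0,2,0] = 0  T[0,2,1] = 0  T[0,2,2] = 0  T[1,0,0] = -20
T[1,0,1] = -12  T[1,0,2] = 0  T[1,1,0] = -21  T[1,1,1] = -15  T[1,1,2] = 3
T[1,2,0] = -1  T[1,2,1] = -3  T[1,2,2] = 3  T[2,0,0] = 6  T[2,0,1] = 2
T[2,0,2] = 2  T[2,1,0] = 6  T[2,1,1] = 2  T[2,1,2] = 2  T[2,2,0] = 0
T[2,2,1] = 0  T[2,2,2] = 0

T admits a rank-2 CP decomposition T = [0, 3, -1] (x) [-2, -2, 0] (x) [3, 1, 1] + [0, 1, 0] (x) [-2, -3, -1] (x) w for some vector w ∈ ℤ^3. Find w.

Subtract the known terms from T to get the rank-1 residual R = [0, 1, 0] (x) [-2, -3, -1] (x) w, so R[i,j,k] = a[i]·b[j]·w[k]. Pick indices with nonzero a[1]·b[0] = (1)·(-2) = -2. Only the fibre through (1,0,·) is needed: R[1,0,:] = T[1,0,:] − Σₗ aₗ[1]bₗ[0]cₗ = [-20, -12, 0] − (3)·(-2)·[3, 1, 1] = [-2, -6, 6]. Then w[k] = R[1,0,k] / -2 for each k, giving w = [-2, -6, 6] / -2 = [1, 3, -3].

w = [1, 3, -3]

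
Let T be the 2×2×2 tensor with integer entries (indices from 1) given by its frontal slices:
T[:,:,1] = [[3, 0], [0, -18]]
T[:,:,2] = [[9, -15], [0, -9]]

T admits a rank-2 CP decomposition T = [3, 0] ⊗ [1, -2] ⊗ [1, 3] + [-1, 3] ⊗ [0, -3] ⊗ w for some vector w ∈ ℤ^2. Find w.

w = [2, 1]

Subtract the known terms from T to get the rank-1 residual R = [-1, 3] ⊗ [0, -3] ⊗ w, so R[i,j,k] = a[i]·b[j]·w[k]. Pick indices with nonzero a[1]·b[2] = (-1)·(-3) = 3. Only the fibre through (1,2,·) is needed: R[1,2,:] = T[1,2,:] − Σₗ aₗ[1]bₗ[2]cₗ = [0, -15] − (3)·(-2)·[1, 3] = [6, 3]. Then w[k] = R[1,2,k] / 3 for each k, giving w = [6, 3] / 3 = [2, 1].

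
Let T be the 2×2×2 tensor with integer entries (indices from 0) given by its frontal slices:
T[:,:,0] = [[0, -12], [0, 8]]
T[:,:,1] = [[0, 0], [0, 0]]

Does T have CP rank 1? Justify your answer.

Yes

If T = a ⊗ b ⊗ c then every fibre of T is a multiple of the corresponding factor, so read the factors off the fibres through the nonzero entry T[0,1,0] = -12.
The mode-1 fibre T[:,1,0] = [-12, 8] gives a = [3, -2] (primitive direction); the mode-2 fibre T[0,:,0] = [0, -12] gives b = [0, 1]; then c[k] = T[0,1,k] / (a[0]·b[1]) = [-12, 0] / 3 = [-4, 0].
Expanding [3, -2] ⊗ [0, 1] ⊗ [-4, 0] reproduces all 8 entries of T, so T = [3, -2] ⊗ [0, 1] ⊗ [-4, 0] and rank(T) ≤ 1.
Equivalently every frontal slice T[:,:,k] is c[k] times the rank-1 matrix [3, -2] ⊗ [0, 1]. So T has rank 1 (it is nonzero).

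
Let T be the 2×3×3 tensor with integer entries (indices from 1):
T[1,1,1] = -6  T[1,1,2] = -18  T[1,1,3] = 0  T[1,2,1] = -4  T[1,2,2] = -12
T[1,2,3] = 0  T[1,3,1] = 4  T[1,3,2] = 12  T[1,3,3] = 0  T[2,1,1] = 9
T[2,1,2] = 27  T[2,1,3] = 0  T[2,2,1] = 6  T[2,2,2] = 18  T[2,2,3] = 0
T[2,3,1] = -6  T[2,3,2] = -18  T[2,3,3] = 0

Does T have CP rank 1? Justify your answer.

Yes

If T = a (x) b (x) c then every fibre of T is a multiple of the corresponding factor, so read the factors off the fibres through the nonzero entry T[1,1,1] = -6.
The mode-1 fibre T[:,1,1] = [-6, 9] gives a = [2, -3] (primitive direction); the mode-2 fibre T[1,:,1] = [-6, -4, 4] gives b = [3, 2, -2]; then c[k] = T[1,1,k] / (a[1]·b[1]) = [-6, -18, 0] / 6 = [-1, -3, 0].
Expanding [2, -3] (x) [3, 2, -2] (x) [-1, -3, 0] reproduces all 18 entries of T, so T = [2, -3] (x) [3, 2, -2] (x) [-1, -3, 0] and rank(T) ≤ 1.
Equivalently every frontal slice T[:,:,k] is c[k] times the rank-1 matrix [2, -3] (x) [3, 2, -2]. So T has rank 1 (it is nonzero).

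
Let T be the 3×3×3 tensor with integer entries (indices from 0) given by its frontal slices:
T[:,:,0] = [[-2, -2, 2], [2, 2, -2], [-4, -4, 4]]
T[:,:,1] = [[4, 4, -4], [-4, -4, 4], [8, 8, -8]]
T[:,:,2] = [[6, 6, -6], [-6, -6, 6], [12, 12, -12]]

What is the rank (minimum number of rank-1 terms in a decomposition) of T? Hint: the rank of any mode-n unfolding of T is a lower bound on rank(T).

1

Lower bound: T ≠ 0 (e.g. T[0,0,0] = -2), so rank(T) ≥ 1.
Upper bound: if T = a ∘ b ∘ c then every fibre of T is a multiple of the corresponding factor, so read the factors off the fibres through the nonzero entry T[0,0,0] = -2.
The mode-1 fibre T[:,0,0] = [-2, 2, -4] gives a = [1, -1, 2] (primitive direction); the mode-2 fibre T[0,:,0] = [-2, -2, 2] gives b = [1, 1, -1]; then c[k] = T[0,0,k] / (a[0]·b[0]) = [-2, 4, 6] / 1 = [-2, 4, 6].
Expanding [1, -1, 2] ∘ [1, 1, -1] ∘ [-2, 4, 6] reproduces all 27 entries of T, so T = [1, -1, 2] ∘ [1, 1, -1] ∘ [-2, 4, 6] and rank(T) ≤ 1.
These bounds meet, so rank(T) = 1.
Check entry T[2,1,0] = -4: (2)·(1)·(-2) = -4.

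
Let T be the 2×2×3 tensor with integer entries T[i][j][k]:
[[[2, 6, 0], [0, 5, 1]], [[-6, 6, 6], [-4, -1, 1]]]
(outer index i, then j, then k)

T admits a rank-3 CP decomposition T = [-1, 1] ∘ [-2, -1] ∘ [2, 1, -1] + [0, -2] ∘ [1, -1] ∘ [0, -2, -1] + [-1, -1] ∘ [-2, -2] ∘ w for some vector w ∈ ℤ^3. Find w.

w = [-1, 2, 1]

Subtract the known terms from T to get the rank-1 residual R = [-1, -1] ∘ [-2, -2] ∘ w, so R[i,j,k] = a[i]·b[j]·w[k]. Pick indices with nonzero a[0]·b[0] = (-1)·(-2) = 2. Only the fibre through (0,0,·) is needed: R[0,0,:] = T[0,0,:] − Σₗ aₗ[0]bₗ[0]cₗ = [2, 6, 0] − (-1)·(-2)·[2, 1, -1] − (0)·(1)·[0, -2, -1] = [-2, 4, 2]. Then w[k] = R[0,0,k] / 2 for each k, giving w = [-2, 4, 2] / 2 = [-1, 2, 1].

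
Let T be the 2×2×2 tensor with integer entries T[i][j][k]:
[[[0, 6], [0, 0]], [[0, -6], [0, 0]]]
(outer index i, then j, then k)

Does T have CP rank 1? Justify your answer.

Yes

The mode-1 fibre T[:,0,1] = [6, -6] gives a = [1, -1] (primitive direction); the mode-2 fibre T[0,:,1] = [6, 0] gives b = [1, 0]; then c[k] = T[0,0,k] / (a[0]·b[0]) = [0, 6] / 1 = [0, 6].
Expanding [1, -1] ∘ [1, 0] ∘ [0, 6] reproduces all 8 entries of T, so T = [1, -1] ∘ [1, 0] ∘ [0, 6] and rank(T) ≤ 1.
Equivalently every frontal slice T[:,:,k] is c[k] times the rank-1 matrix [1, -1] ∘ [1, 0]. So T has rank 1 (it is nonzero).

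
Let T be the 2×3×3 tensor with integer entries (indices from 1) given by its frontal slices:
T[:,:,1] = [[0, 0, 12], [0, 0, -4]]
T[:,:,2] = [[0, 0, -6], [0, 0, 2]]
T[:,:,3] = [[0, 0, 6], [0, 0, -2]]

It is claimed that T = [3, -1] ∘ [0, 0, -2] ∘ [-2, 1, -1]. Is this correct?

Yes

Reconstruct entrywise from the claimed factors. For example, T[2,3,1] = -4 and Σₗ aₗ[2]bₗ[3]cₗ[1] = (-1)·(-2)·(-2) = -4; checking all 18 entries, every one matches. The claim holds.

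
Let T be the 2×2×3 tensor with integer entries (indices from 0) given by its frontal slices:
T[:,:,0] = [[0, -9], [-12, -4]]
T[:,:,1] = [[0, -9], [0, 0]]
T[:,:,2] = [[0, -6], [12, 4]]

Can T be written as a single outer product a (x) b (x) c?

No

The mode-3 unfolding of T (rows indexed by k, columns by (i,j) = (0,0), (0,1), (1,0), (1,1)) is [[0, -9, -12, -4], [0, -9, 0, 0], [0, -6, 12, 4]].
There the 2×2 minor on rows k ∈ {0, 1}, columns (i,j) ∈ {(0,1), (1,0)} is det [[-9, -12], [-9, 0]] = -108 ≠ 0, so this unfolding has rank ≥ 2; CP rank is at least every unfolding rank, so rank(T) ≥ 2.
In particular rank(T) ≥ 2 > 1, so T is not rank-1.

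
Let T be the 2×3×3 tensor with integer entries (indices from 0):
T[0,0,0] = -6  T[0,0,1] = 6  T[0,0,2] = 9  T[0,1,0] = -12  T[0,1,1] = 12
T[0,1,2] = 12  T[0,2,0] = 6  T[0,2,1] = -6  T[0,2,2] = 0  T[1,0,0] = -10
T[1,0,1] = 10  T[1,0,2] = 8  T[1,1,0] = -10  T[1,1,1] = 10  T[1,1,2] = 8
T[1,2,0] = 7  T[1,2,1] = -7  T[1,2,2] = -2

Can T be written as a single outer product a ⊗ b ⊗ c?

The mode-2 unfolding of T (rows indexed by j, columns by (i,k) = (0,0), (0,1), (0,2), (1,0), (1,1), (1,2)) is [[-6, 6, 9, -10, 10, 8], [-12, 12, 12, -10, 10, 8], [6, -6, 0, 7, -7, -2]].
There the 3×3 minor on rows j ∈ {0, 1, 2}, columns (i,k) ∈ {(0,0), (0,2), (1,0)} is det [[-6, 9, -10], [-12, 12, -10], [6, 0, 7]] = 432 ≠ 0, so this unfolding has rank ≥ 3; CP rank is at least every unfolding rank, so rank(T) ≥ 3.
In particular rank(T) ≥ 3 > 1, so T is not rank-1.

No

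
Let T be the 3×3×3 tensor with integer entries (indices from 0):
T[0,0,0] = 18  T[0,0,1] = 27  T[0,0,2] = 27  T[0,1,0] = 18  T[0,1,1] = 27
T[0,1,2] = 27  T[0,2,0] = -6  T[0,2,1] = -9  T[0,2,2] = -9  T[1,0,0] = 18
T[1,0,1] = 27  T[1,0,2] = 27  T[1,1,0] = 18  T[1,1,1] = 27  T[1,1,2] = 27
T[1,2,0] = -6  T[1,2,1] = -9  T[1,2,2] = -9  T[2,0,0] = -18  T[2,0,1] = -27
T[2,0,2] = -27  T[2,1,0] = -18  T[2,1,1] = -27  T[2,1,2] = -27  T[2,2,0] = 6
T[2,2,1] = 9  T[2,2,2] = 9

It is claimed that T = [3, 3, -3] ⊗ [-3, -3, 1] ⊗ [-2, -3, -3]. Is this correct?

Yes

Reconstruct entrywise from the claimed factors. For example, T[0,0,1] = 27 and Σₗ aₗ[0]bₗ[0]cₗ[1] = (3)·(-3)·(-3) = 27; checking all 27 entries, every one matches. The claim holds.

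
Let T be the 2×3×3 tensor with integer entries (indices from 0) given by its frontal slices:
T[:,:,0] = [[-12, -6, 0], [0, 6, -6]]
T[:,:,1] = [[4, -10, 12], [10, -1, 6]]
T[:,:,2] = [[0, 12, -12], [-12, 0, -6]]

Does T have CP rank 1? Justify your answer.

No

The mode-3 unfolding of T (rows indexed by k, columns by (i,j) = (0,0), (0,1), (0,2), (1,0), (1,1), (1,2)) is [[-12, -6, 0, 0, 6, -6], [4, -10, 12, 10, -1, 6], [0, 12, -12, -12, 0, -6]].
There the 3×3 minor on rows k ∈ {0, 1, 2}, columns (i,j) ∈ {(0,0), (0,1), (1,0)} is det [[-12, -6, 0], [4, -10, 10], [0, 12, -12]] = -288 ≠ 0, so this unfolding has rank ≥ 3; CP rank is at least every unfolding rank, so rank(T) ≥ 3.
In particular rank(T) ≥ 3 > 1, so T is not rank-1.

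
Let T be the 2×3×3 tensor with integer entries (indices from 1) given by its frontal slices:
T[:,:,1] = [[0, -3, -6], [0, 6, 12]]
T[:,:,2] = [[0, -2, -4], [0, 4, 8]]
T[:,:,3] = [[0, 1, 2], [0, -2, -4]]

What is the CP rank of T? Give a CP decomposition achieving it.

Lower bound: T ≠ 0 (e.g. T[1,2,1] = -3), so rank(T) ≥ 1.
Upper bound: the mode-1 fibre T[:,2,1] = [-3, 6] gives a = [1, -2] (primitive direction); the mode-2 fibre T[1,:,1] = [0, -3, -6] gives b = [0, 1, 2]; then c[k] = T[1,2,k] / (a[1]·b[2]) = [-3, -2, 1] / 1 = [-3, -2, 1].
Expanding [1, -2] ⊗ [0, 1, 2] ⊗ [-3, -2, 1] reproduces all 18 entries of T, so T = [1, -2] ⊗ [0, 1, 2] ⊗ [-3, -2, 1] and rank(T) ≤ 1.
These bounds meet, so rank(T) = 1.

rank(T) = 1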